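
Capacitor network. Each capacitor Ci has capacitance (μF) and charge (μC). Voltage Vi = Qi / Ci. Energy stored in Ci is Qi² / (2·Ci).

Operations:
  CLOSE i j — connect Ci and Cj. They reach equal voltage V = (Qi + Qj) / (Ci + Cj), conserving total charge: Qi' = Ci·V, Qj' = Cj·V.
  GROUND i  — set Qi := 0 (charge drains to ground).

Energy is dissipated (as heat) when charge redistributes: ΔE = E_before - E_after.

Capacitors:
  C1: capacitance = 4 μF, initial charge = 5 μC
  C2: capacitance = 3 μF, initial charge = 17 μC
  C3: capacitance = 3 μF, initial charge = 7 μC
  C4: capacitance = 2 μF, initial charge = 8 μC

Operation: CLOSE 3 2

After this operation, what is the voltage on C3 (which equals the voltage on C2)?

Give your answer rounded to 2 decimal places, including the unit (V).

Answer: 4.00 V

Derivation:
Initial: C1(4μF, Q=5μC, V=1.25V), C2(3μF, Q=17μC, V=5.67V), C3(3μF, Q=7μC, V=2.33V), C4(2μF, Q=8μC, V=4.00V)
Op 1: CLOSE 3-2: Q_total=24.00, C_total=6.00, V=4.00; Q3=12.00, Q2=12.00; dissipated=8.333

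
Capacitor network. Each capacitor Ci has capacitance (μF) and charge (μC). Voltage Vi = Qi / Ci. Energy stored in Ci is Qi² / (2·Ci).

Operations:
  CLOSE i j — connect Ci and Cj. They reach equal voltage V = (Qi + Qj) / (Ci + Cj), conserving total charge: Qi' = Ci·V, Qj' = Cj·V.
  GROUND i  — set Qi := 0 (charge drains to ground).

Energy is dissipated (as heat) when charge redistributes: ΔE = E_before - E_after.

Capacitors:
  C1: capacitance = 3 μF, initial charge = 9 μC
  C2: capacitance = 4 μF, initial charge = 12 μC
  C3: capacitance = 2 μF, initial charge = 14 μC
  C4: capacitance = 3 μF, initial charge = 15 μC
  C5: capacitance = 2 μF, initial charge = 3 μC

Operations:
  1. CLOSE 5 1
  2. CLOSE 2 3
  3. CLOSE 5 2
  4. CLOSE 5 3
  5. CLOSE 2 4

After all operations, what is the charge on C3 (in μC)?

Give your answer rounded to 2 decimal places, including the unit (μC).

Answer: 8.02 μC

Derivation:
Initial: C1(3μF, Q=9μC, V=3.00V), C2(4μF, Q=12μC, V=3.00V), C3(2μF, Q=14μC, V=7.00V), C4(3μF, Q=15μC, V=5.00V), C5(2μF, Q=3μC, V=1.50V)
Op 1: CLOSE 5-1: Q_total=12.00, C_total=5.00, V=2.40; Q5=4.80, Q1=7.20; dissipated=1.350
Op 2: CLOSE 2-3: Q_total=26.00, C_total=6.00, V=4.33; Q2=17.33, Q3=8.67; dissipated=10.667
Op 3: CLOSE 5-2: Q_total=22.13, C_total=6.00, V=3.69; Q5=7.38, Q2=14.76; dissipated=2.492
Op 4: CLOSE 5-3: Q_total=16.04, C_total=4.00, V=4.01; Q5=8.02, Q3=8.02; dissipated=0.208
Op 5: CLOSE 2-4: Q_total=29.76, C_total=7.00, V=4.25; Q2=17.00, Q4=12.75; dissipated=1.473
Final charges: Q1=7.20, Q2=17.00, Q3=8.02, Q4=12.75, Q5=8.02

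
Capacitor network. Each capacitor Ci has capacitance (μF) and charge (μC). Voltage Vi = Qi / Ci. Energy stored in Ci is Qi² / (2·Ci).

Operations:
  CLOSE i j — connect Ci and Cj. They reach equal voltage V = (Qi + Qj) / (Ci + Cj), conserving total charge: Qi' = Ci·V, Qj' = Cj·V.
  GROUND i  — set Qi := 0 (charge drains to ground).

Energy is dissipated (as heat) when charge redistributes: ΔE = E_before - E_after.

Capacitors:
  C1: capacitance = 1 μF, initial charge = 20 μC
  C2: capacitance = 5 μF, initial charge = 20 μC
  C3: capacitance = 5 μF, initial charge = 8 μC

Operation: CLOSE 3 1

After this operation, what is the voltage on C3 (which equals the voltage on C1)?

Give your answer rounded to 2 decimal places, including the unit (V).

Initial: C1(1μF, Q=20μC, V=20.00V), C2(5μF, Q=20μC, V=4.00V), C3(5μF, Q=8μC, V=1.60V)
Op 1: CLOSE 3-1: Q_total=28.00, C_total=6.00, V=4.67; Q3=23.33, Q1=4.67; dissipated=141.067

Answer: 4.67 V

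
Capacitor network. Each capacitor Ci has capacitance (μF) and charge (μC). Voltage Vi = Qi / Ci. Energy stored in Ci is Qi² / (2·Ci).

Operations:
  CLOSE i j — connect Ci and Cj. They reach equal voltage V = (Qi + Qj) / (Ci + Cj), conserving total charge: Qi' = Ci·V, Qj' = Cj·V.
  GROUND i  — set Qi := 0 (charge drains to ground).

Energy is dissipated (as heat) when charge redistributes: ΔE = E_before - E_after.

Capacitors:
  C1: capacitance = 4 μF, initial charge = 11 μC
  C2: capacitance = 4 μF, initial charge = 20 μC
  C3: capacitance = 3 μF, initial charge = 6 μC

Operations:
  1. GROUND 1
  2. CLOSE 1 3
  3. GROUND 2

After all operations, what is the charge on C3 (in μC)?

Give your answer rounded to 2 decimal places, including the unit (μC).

Answer: 2.57 μC

Derivation:
Initial: C1(4μF, Q=11μC, V=2.75V), C2(4μF, Q=20μC, V=5.00V), C3(3μF, Q=6μC, V=2.00V)
Op 1: GROUND 1: Q1=0; energy lost=15.125
Op 2: CLOSE 1-3: Q_total=6.00, C_total=7.00, V=0.86; Q1=3.43, Q3=2.57; dissipated=3.429
Op 3: GROUND 2: Q2=0; energy lost=50.000
Final charges: Q1=3.43, Q2=0.00, Q3=2.57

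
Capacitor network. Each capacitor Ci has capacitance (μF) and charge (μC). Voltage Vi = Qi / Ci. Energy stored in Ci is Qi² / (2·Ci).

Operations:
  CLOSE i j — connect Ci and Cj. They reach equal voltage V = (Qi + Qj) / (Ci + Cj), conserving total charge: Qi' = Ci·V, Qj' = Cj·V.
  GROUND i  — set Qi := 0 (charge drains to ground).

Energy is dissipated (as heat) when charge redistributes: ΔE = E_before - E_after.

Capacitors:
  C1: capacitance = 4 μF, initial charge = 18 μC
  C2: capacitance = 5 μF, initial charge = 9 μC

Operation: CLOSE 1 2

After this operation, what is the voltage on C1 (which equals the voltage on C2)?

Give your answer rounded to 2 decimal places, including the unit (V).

Answer: 3.00 V

Derivation:
Initial: C1(4μF, Q=18μC, V=4.50V), C2(5μF, Q=9μC, V=1.80V)
Op 1: CLOSE 1-2: Q_total=27.00, C_total=9.00, V=3.00; Q1=12.00, Q2=15.00; dissipated=8.100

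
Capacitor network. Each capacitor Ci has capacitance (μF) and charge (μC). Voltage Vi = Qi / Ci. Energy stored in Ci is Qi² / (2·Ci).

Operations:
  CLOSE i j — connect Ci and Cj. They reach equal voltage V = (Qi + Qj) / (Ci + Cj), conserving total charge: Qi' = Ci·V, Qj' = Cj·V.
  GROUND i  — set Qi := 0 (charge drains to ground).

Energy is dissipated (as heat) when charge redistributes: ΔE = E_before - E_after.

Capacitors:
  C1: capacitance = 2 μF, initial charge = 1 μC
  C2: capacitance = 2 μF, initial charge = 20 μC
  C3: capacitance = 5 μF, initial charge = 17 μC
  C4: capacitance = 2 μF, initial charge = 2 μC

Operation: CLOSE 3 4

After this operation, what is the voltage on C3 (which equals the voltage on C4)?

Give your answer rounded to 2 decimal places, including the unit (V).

Initial: C1(2μF, Q=1μC, V=0.50V), C2(2μF, Q=20μC, V=10.00V), C3(5μF, Q=17μC, V=3.40V), C4(2μF, Q=2μC, V=1.00V)
Op 1: CLOSE 3-4: Q_total=19.00, C_total=7.00, V=2.71; Q3=13.57, Q4=5.43; dissipated=4.114

Answer: 2.71 V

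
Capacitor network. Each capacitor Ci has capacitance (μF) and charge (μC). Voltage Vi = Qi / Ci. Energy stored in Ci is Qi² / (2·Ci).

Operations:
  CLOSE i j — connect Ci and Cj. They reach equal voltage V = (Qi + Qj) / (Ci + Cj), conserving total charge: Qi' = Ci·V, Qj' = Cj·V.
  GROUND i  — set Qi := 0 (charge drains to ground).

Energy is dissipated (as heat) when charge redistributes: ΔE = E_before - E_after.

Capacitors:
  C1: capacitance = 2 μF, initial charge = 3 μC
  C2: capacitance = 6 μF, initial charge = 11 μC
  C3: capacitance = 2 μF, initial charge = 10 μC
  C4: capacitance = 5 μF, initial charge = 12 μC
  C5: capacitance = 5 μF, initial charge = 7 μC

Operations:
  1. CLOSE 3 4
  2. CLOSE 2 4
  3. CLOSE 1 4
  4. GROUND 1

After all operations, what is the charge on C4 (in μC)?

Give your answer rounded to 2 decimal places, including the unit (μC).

Answer: 10.82 μC

Derivation:
Initial: C1(2μF, Q=3μC, V=1.50V), C2(6μF, Q=11μC, V=1.83V), C3(2μF, Q=10μC, V=5.00V), C4(5μF, Q=12μC, V=2.40V), C5(5μF, Q=7μC, V=1.40V)
Op 1: CLOSE 3-4: Q_total=22.00, C_total=7.00, V=3.14; Q3=6.29, Q4=15.71; dissipated=4.829
Op 2: CLOSE 2-4: Q_total=26.71, C_total=11.00, V=2.43; Q2=14.57, Q4=12.14; dissipated=2.338
Op 3: CLOSE 1-4: Q_total=15.14, C_total=7.00, V=2.16; Q1=4.33, Q4=10.82; dissipated=0.616
Op 4: GROUND 1: Q1=0; energy lost=4.680
Final charges: Q1=0.00, Q2=14.57, Q3=6.29, Q4=10.82, Q5=7.00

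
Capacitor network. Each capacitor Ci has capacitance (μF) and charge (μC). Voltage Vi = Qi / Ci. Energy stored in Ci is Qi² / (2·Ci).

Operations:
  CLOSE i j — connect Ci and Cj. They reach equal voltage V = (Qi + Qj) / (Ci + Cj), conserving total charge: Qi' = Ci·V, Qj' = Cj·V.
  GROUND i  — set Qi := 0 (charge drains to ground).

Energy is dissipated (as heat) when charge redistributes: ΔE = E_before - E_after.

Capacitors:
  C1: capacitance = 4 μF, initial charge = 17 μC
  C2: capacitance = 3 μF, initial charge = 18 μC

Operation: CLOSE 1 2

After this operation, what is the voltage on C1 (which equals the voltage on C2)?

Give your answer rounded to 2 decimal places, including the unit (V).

Answer: 5.00 V

Derivation:
Initial: C1(4μF, Q=17μC, V=4.25V), C2(3μF, Q=18μC, V=6.00V)
Op 1: CLOSE 1-2: Q_total=35.00, C_total=7.00, V=5.00; Q1=20.00, Q2=15.00; dissipated=2.625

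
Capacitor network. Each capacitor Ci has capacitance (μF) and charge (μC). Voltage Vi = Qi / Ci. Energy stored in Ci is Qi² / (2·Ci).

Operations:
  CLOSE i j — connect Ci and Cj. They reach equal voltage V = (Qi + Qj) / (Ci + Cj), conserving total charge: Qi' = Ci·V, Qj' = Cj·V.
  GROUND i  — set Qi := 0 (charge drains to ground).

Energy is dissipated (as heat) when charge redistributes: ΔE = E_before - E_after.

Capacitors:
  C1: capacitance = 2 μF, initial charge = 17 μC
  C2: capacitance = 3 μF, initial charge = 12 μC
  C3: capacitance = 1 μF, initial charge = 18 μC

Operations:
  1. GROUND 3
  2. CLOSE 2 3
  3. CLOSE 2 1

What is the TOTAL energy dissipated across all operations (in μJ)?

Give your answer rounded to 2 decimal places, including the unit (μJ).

Initial: C1(2μF, Q=17μC, V=8.50V), C2(3μF, Q=12μC, V=4.00V), C3(1μF, Q=18μC, V=18.00V)
Op 1: GROUND 3: Q3=0; energy lost=162.000
Op 2: CLOSE 2-3: Q_total=12.00, C_total=4.00, V=3.00; Q2=9.00, Q3=3.00; dissipated=6.000
Op 3: CLOSE 2-1: Q_total=26.00, C_total=5.00, V=5.20; Q2=15.60, Q1=10.40; dissipated=18.150
Total dissipated: 186.150 μJ

Answer: 186.15 μJ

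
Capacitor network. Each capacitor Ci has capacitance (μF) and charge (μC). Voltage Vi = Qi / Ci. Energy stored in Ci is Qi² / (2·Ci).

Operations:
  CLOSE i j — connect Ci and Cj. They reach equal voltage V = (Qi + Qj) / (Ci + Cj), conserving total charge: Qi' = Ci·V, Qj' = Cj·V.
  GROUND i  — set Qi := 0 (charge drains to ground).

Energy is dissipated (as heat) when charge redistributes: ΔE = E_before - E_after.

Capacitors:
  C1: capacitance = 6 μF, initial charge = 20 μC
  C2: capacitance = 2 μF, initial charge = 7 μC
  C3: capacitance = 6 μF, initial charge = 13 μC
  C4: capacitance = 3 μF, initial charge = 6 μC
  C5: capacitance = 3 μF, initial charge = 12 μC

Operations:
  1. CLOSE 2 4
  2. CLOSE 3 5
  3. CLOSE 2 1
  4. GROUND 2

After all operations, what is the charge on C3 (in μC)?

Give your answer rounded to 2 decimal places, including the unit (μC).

Answer: 16.67 μC

Derivation:
Initial: C1(6μF, Q=20μC, V=3.33V), C2(2μF, Q=7μC, V=3.50V), C3(6μF, Q=13μC, V=2.17V), C4(3μF, Q=6μC, V=2.00V), C5(3μF, Q=12μC, V=4.00V)
Op 1: CLOSE 2-4: Q_total=13.00, C_total=5.00, V=2.60; Q2=5.20, Q4=7.80; dissipated=1.350
Op 2: CLOSE 3-5: Q_total=25.00, C_total=9.00, V=2.78; Q3=16.67, Q5=8.33; dissipated=3.361
Op 3: CLOSE 2-1: Q_total=25.20, C_total=8.00, V=3.15; Q2=6.30, Q1=18.90; dissipated=0.403
Op 4: GROUND 2: Q2=0; energy lost=9.922
Final charges: Q1=18.90, Q2=0.00, Q3=16.67, Q4=7.80, Q5=8.33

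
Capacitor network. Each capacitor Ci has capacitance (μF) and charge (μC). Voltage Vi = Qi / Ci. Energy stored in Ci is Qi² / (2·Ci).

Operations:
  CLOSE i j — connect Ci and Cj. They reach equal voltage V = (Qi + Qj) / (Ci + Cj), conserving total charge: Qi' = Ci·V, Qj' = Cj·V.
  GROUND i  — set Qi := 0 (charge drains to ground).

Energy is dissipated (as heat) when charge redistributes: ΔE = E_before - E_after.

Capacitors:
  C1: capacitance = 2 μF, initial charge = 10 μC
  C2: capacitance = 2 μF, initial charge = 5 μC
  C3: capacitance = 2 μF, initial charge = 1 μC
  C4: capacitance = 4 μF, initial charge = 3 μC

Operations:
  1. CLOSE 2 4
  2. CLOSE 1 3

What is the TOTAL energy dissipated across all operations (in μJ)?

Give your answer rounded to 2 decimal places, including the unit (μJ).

Initial: C1(2μF, Q=10μC, V=5.00V), C2(2μF, Q=5μC, V=2.50V), C3(2μF, Q=1μC, V=0.50V), C4(4μF, Q=3μC, V=0.75V)
Op 1: CLOSE 2-4: Q_total=8.00, C_total=6.00, V=1.33; Q2=2.67, Q4=5.33; dissipated=2.042
Op 2: CLOSE 1-3: Q_total=11.00, C_total=4.00, V=2.75; Q1=5.50, Q3=5.50; dissipated=10.125
Total dissipated: 12.167 μJ

Answer: 12.17 μJ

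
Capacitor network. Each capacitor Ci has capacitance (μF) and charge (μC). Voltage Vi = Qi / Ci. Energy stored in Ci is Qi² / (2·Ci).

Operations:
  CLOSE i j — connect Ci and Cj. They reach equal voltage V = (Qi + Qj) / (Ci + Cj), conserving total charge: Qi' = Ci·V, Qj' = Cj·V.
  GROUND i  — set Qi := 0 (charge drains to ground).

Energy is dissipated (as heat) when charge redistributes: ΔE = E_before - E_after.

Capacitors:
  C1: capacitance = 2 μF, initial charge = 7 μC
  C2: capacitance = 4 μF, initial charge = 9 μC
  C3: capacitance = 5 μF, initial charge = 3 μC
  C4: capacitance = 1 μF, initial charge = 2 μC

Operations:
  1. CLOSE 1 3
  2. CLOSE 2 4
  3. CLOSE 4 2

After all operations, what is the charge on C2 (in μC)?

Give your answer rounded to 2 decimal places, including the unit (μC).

Initial: C1(2μF, Q=7μC, V=3.50V), C2(4μF, Q=9μC, V=2.25V), C3(5μF, Q=3μC, V=0.60V), C4(1μF, Q=2μC, V=2.00V)
Op 1: CLOSE 1-3: Q_total=10.00, C_total=7.00, V=1.43; Q1=2.86, Q3=7.14; dissipated=6.007
Op 2: CLOSE 2-4: Q_total=11.00, C_total=5.00, V=2.20; Q2=8.80, Q4=2.20; dissipated=0.025
Op 3: CLOSE 4-2: Q_total=11.00, C_total=5.00, V=2.20; Q4=2.20, Q2=8.80; dissipated=0.000
Final charges: Q1=2.86, Q2=8.80, Q3=7.14, Q4=2.20

Answer: 8.80 μC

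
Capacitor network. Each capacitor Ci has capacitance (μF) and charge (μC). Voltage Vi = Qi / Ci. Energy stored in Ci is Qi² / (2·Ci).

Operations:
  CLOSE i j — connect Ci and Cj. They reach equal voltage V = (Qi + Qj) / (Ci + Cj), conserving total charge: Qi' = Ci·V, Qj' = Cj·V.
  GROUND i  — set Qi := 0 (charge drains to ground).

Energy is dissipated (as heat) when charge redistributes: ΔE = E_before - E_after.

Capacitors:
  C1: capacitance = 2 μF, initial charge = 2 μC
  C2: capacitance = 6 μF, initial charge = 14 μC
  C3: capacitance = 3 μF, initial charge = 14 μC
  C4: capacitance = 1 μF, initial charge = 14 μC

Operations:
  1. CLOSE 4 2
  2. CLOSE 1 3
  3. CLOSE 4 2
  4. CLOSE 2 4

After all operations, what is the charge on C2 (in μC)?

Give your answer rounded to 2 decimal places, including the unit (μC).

Answer: 24.00 μC

Derivation:
Initial: C1(2μF, Q=2μC, V=1.00V), C2(6μF, Q=14μC, V=2.33V), C3(3μF, Q=14μC, V=4.67V), C4(1μF, Q=14μC, V=14.00V)
Op 1: CLOSE 4-2: Q_total=28.00, C_total=7.00, V=4.00; Q4=4.00, Q2=24.00; dissipated=58.333
Op 2: CLOSE 1-3: Q_total=16.00, C_total=5.00, V=3.20; Q1=6.40, Q3=9.60; dissipated=8.067
Op 3: CLOSE 4-2: Q_total=28.00, C_total=7.00, V=4.00; Q4=4.00, Q2=24.00; dissipated=0.000
Op 4: CLOSE 2-4: Q_total=28.00, C_total=7.00, V=4.00; Q2=24.00, Q4=4.00; dissipated=0.000
Final charges: Q1=6.40, Q2=24.00, Q3=9.60, Q4=4.00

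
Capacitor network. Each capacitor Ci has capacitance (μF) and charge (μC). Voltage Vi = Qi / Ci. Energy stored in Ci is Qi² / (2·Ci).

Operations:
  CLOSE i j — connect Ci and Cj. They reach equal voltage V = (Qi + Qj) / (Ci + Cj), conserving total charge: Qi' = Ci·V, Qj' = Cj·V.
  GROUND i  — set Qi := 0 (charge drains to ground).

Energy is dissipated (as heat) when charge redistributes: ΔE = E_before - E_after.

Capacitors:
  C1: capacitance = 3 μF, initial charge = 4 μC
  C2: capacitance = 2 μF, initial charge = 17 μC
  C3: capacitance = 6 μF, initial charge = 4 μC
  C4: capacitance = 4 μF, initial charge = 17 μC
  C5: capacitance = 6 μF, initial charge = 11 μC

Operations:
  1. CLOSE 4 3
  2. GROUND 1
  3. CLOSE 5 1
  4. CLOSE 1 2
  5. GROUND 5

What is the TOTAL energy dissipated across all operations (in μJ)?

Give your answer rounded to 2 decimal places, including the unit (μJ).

Answer: 57.70 μJ

Derivation:
Initial: C1(3μF, Q=4μC, V=1.33V), C2(2μF, Q=17μC, V=8.50V), C3(6μF, Q=4μC, V=0.67V), C4(4μF, Q=17μC, V=4.25V), C5(6μF, Q=11μC, V=1.83V)
Op 1: CLOSE 4-3: Q_total=21.00, C_total=10.00, V=2.10; Q4=8.40, Q3=12.60; dissipated=15.408
Op 2: GROUND 1: Q1=0; energy lost=2.667
Op 3: CLOSE 5-1: Q_total=11.00, C_total=9.00, V=1.22; Q5=7.33, Q1=3.67; dissipated=3.361
Op 4: CLOSE 1-2: Q_total=20.67, C_total=5.00, V=4.13; Q1=12.40, Q2=8.27; dissipated=31.780
Op 5: GROUND 5: Q5=0; energy lost=4.481
Total dissipated: 57.697 μJ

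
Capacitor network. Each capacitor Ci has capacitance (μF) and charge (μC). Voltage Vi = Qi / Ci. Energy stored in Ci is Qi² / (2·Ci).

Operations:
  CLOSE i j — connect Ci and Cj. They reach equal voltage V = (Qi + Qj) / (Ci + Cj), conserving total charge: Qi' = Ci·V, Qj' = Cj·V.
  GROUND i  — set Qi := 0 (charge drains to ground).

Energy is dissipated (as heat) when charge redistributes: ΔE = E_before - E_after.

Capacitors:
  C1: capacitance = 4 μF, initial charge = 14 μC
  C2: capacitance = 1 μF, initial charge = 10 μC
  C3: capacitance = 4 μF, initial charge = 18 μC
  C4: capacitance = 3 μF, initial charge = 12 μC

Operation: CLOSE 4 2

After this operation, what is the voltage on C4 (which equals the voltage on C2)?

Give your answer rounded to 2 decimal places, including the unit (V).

Initial: C1(4μF, Q=14μC, V=3.50V), C2(1μF, Q=10μC, V=10.00V), C3(4μF, Q=18μC, V=4.50V), C4(3μF, Q=12μC, V=4.00V)
Op 1: CLOSE 4-2: Q_total=22.00, C_total=4.00, V=5.50; Q4=16.50, Q2=5.50; dissipated=13.500

Answer: 5.50 V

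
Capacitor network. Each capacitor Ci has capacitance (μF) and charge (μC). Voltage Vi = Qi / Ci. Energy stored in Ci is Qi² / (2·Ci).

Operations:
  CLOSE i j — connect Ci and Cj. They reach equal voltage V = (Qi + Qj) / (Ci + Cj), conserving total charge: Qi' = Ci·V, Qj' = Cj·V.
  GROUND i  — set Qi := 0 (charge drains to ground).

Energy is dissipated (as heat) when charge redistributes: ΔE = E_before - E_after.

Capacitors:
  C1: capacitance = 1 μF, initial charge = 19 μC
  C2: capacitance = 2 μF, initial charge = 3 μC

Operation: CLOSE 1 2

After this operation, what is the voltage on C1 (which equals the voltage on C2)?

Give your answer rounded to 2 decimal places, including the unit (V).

Initial: C1(1μF, Q=19μC, V=19.00V), C2(2μF, Q=3μC, V=1.50V)
Op 1: CLOSE 1-2: Q_total=22.00, C_total=3.00, V=7.33; Q1=7.33, Q2=14.67; dissipated=102.083

Answer: 7.33 V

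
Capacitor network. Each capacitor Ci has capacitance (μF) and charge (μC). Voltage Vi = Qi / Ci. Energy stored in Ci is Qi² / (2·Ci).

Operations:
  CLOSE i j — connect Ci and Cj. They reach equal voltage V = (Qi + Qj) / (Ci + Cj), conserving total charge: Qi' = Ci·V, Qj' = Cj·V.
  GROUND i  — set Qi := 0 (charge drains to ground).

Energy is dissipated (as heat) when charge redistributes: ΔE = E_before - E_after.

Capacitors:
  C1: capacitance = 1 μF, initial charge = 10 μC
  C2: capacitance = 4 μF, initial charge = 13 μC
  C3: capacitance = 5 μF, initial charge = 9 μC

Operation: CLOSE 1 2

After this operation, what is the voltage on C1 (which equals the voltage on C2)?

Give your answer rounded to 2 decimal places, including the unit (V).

Answer: 4.60 V

Derivation:
Initial: C1(1μF, Q=10μC, V=10.00V), C2(4μF, Q=13μC, V=3.25V), C3(5μF, Q=9μC, V=1.80V)
Op 1: CLOSE 1-2: Q_total=23.00, C_total=5.00, V=4.60; Q1=4.60, Q2=18.40; dissipated=18.225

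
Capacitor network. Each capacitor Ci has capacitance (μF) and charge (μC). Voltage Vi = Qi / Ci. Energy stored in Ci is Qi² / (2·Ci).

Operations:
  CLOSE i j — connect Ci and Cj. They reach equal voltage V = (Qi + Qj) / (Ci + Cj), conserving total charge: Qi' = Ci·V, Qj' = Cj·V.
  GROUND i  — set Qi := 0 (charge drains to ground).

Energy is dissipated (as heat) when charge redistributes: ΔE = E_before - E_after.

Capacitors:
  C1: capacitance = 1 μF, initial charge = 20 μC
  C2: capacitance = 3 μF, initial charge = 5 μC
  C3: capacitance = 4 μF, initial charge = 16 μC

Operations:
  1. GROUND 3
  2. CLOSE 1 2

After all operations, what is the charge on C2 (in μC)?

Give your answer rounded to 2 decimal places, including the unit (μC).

Initial: C1(1μF, Q=20μC, V=20.00V), C2(3μF, Q=5μC, V=1.67V), C3(4μF, Q=16μC, V=4.00V)
Op 1: GROUND 3: Q3=0; energy lost=32.000
Op 2: CLOSE 1-2: Q_total=25.00, C_total=4.00, V=6.25; Q1=6.25, Q2=18.75; dissipated=126.042
Final charges: Q1=6.25, Q2=18.75, Q3=0.00

Answer: 18.75 μC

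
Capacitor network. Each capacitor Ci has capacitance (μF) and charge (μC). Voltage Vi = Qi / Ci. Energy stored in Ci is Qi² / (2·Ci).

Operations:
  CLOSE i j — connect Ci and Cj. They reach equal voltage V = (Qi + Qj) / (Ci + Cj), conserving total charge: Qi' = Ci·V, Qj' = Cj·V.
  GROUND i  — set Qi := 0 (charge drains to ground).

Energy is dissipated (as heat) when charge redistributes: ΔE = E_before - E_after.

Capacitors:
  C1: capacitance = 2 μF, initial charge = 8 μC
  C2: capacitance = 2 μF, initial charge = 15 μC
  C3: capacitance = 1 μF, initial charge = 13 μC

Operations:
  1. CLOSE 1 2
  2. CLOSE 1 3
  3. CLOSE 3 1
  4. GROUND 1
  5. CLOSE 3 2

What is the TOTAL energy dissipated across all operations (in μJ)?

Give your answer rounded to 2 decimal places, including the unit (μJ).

Initial: C1(2μF, Q=8μC, V=4.00V), C2(2μF, Q=15μC, V=7.50V), C3(1μF, Q=13μC, V=13.00V)
Op 1: CLOSE 1-2: Q_total=23.00, C_total=4.00, V=5.75; Q1=11.50, Q2=11.50; dissipated=6.125
Op 2: CLOSE 1-3: Q_total=24.50, C_total=3.00, V=8.17; Q1=16.33, Q3=8.17; dissipated=17.521
Op 3: CLOSE 3-1: Q_total=24.50, C_total=3.00, V=8.17; Q3=8.17, Q1=16.33; dissipated=0.000
Op 4: GROUND 1: Q1=0; energy lost=66.694
Op 5: CLOSE 3-2: Q_total=19.67, C_total=3.00, V=6.56; Q3=6.56, Q2=13.11; dissipated=1.947
Total dissipated: 92.287 μJ

Answer: 92.29 μJ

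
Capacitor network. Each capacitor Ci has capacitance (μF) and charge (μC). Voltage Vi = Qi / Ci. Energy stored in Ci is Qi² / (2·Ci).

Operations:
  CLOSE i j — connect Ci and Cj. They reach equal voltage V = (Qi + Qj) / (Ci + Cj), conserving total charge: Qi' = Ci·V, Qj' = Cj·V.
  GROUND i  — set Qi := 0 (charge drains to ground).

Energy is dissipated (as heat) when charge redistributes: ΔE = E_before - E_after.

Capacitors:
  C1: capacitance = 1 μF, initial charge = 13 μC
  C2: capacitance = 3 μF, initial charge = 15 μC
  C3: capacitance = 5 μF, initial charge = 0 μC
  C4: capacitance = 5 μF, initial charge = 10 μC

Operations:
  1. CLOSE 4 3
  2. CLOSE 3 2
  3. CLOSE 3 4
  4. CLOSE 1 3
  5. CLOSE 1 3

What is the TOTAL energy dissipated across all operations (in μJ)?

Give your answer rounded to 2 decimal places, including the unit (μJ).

Answer: 75.55 μJ

Derivation:
Initial: C1(1μF, Q=13μC, V=13.00V), C2(3μF, Q=15μC, V=5.00V), C3(5μF, Q=0μC, V=0.00V), C4(5μF, Q=10μC, V=2.00V)
Op 1: CLOSE 4-3: Q_total=10.00, C_total=10.00, V=1.00; Q4=5.00, Q3=5.00; dissipated=5.000
Op 2: CLOSE 3-2: Q_total=20.00, C_total=8.00, V=2.50; Q3=12.50, Q2=7.50; dissipated=15.000
Op 3: CLOSE 3-4: Q_total=17.50, C_total=10.00, V=1.75; Q3=8.75, Q4=8.75; dissipated=2.812
Op 4: CLOSE 1-3: Q_total=21.75, C_total=6.00, V=3.62; Q1=3.62, Q3=18.12; dissipated=52.734
Op 5: CLOSE 1-3: Q_total=21.75, C_total=6.00, V=3.62; Q1=3.62, Q3=18.12; dissipated=0.000
Total dissipated: 75.547 μJ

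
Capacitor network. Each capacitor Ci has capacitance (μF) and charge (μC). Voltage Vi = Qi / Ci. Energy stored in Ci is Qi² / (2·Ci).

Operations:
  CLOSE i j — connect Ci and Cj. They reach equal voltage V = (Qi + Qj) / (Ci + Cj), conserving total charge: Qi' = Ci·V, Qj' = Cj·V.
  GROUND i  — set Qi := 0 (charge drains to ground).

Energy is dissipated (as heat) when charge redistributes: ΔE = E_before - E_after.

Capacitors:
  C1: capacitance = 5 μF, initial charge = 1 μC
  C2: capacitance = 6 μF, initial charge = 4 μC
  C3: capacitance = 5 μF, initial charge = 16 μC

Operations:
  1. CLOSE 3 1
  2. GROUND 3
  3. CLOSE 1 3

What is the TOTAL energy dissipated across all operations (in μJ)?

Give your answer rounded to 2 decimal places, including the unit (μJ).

Answer: 22.09 μJ

Derivation:
Initial: C1(5μF, Q=1μC, V=0.20V), C2(6μF, Q=4μC, V=0.67V), C3(5μF, Q=16μC, V=3.20V)
Op 1: CLOSE 3-1: Q_total=17.00, C_total=10.00, V=1.70; Q3=8.50, Q1=8.50; dissipated=11.250
Op 2: GROUND 3: Q3=0; energy lost=7.225
Op 3: CLOSE 1-3: Q_total=8.50, C_total=10.00, V=0.85; Q1=4.25, Q3=4.25; dissipated=3.612
Total dissipated: 22.087 μJ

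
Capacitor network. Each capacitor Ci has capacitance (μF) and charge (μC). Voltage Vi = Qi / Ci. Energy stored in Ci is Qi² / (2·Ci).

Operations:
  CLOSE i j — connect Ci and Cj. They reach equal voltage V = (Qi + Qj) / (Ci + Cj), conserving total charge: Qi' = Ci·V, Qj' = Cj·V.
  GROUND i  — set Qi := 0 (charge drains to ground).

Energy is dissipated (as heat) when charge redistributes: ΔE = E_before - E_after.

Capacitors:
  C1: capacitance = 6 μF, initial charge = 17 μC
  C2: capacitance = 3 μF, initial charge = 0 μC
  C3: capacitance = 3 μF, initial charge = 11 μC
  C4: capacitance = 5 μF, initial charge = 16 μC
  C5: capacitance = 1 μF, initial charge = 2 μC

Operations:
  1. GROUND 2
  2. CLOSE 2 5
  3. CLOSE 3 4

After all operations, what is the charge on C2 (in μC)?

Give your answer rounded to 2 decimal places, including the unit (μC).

Initial: C1(6μF, Q=17μC, V=2.83V), C2(3μF, Q=0μC, V=0.00V), C3(3μF, Q=11μC, V=3.67V), C4(5μF, Q=16μC, V=3.20V), C5(1μF, Q=2μC, V=2.00V)
Op 1: GROUND 2: Q2=0; energy lost=0.000
Op 2: CLOSE 2-5: Q_total=2.00, C_total=4.00, V=0.50; Q2=1.50, Q5=0.50; dissipated=1.500
Op 3: CLOSE 3-4: Q_total=27.00, C_total=8.00, V=3.38; Q3=10.12, Q4=16.88; dissipated=0.204
Final charges: Q1=17.00, Q2=1.50, Q3=10.12, Q4=16.88, Q5=0.50

Answer: 1.50 μC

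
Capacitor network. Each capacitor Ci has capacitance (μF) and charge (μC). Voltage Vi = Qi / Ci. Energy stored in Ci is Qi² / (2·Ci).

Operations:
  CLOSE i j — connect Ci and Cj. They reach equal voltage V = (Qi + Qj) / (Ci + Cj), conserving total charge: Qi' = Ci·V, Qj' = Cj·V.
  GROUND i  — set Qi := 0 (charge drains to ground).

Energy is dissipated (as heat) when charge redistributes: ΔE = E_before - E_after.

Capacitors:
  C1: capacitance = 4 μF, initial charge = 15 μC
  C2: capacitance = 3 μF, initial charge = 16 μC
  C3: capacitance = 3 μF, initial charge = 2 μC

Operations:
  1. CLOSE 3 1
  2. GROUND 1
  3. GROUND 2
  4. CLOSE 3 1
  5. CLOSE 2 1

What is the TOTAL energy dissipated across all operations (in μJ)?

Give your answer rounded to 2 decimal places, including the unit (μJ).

Answer: 68.60 μJ

Derivation:
Initial: C1(4μF, Q=15μC, V=3.75V), C2(3μF, Q=16μC, V=5.33V), C3(3μF, Q=2μC, V=0.67V)
Op 1: CLOSE 3-1: Q_total=17.00, C_total=7.00, V=2.43; Q3=7.29, Q1=9.71; dissipated=8.149
Op 2: GROUND 1: Q1=0; energy lost=11.796
Op 3: GROUND 2: Q2=0; energy lost=42.667
Op 4: CLOSE 3-1: Q_total=7.29, C_total=7.00, V=1.04; Q3=3.12, Q1=4.16; dissipated=5.055
Op 5: CLOSE 2-1: Q_total=4.16, C_total=7.00, V=0.59; Q2=1.78, Q1=2.38; dissipated=0.929
Total dissipated: 68.595 μJ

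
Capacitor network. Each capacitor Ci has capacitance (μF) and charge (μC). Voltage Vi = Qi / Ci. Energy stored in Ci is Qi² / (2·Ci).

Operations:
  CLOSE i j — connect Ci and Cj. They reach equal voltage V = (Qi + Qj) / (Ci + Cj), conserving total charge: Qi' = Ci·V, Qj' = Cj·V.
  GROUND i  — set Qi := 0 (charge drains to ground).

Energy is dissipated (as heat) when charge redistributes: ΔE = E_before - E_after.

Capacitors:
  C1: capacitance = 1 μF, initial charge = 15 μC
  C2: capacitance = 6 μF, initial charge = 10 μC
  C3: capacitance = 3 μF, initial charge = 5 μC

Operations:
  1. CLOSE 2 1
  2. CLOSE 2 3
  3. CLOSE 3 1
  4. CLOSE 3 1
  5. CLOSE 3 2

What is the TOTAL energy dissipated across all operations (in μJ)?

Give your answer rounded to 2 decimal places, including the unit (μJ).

Initial: C1(1μF, Q=15μC, V=15.00V), C2(6μF, Q=10μC, V=1.67V), C3(3μF, Q=5μC, V=1.67V)
Op 1: CLOSE 2-1: Q_total=25.00, C_total=7.00, V=3.57; Q2=21.43, Q1=3.57; dissipated=76.190
Op 2: CLOSE 2-3: Q_total=26.43, C_total=9.00, V=2.94; Q2=17.62, Q3=8.81; dissipated=3.628
Op 3: CLOSE 3-1: Q_total=12.38, C_total=4.00, V=3.10; Q3=9.29, Q1=3.10; dissipated=0.151
Op 4: CLOSE 3-1: Q_total=12.38, C_total=4.00, V=3.10; Q3=9.29, Q1=3.10; dissipated=0.000
Op 5: CLOSE 3-2: Q_total=26.90, C_total=9.00, V=2.99; Q3=8.97, Q2=17.94; dissipated=0.025
Total dissipated: 79.995 μJ

Answer: 79.99 μJ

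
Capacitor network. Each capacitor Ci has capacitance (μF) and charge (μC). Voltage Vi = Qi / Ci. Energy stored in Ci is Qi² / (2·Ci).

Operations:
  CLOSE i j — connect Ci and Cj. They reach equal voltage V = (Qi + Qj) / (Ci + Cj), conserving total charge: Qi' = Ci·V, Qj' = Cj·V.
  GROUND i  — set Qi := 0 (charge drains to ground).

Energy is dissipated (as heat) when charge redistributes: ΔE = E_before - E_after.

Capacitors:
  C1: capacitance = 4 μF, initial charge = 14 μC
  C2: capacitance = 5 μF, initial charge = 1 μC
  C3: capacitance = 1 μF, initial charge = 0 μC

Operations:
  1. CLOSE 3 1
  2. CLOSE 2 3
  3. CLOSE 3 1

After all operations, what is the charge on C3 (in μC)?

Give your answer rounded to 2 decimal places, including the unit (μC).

Answer: 2.37 μC

Derivation:
Initial: C1(4μF, Q=14μC, V=3.50V), C2(5μF, Q=1μC, V=0.20V), C3(1μF, Q=0μC, V=0.00V)
Op 1: CLOSE 3-1: Q_total=14.00, C_total=5.00, V=2.80; Q3=2.80, Q1=11.20; dissipated=4.900
Op 2: CLOSE 2-3: Q_total=3.80, C_total=6.00, V=0.63; Q2=3.17, Q3=0.63; dissipated=2.817
Op 3: CLOSE 3-1: Q_total=11.83, C_total=5.00, V=2.37; Q3=2.37, Q1=9.47; dissipated=1.878
Final charges: Q1=9.47, Q2=3.17, Q3=2.37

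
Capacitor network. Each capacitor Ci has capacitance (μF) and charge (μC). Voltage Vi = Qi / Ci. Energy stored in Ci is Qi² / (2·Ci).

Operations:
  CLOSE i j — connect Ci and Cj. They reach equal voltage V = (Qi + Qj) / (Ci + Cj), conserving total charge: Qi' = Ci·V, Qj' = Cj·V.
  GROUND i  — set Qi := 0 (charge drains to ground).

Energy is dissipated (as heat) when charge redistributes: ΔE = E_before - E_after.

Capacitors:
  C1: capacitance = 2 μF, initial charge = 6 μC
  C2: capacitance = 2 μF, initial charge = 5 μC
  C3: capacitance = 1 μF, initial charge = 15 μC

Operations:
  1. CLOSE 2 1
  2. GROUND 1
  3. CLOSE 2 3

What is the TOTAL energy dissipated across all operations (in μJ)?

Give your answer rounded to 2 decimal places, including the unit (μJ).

Initial: C1(2μF, Q=6μC, V=3.00V), C2(2μF, Q=5μC, V=2.50V), C3(1μF, Q=15μC, V=15.00V)
Op 1: CLOSE 2-1: Q_total=11.00, C_total=4.00, V=2.75; Q2=5.50, Q1=5.50; dissipated=0.125
Op 2: GROUND 1: Q1=0; energy lost=7.562
Op 3: CLOSE 2-3: Q_total=20.50, C_total=3.00, V=6.83; Q2=13.67, Q3=6.83; dissipated=50.021
Total dissipated: 57.708 μJ

Answer: 57.71 μJ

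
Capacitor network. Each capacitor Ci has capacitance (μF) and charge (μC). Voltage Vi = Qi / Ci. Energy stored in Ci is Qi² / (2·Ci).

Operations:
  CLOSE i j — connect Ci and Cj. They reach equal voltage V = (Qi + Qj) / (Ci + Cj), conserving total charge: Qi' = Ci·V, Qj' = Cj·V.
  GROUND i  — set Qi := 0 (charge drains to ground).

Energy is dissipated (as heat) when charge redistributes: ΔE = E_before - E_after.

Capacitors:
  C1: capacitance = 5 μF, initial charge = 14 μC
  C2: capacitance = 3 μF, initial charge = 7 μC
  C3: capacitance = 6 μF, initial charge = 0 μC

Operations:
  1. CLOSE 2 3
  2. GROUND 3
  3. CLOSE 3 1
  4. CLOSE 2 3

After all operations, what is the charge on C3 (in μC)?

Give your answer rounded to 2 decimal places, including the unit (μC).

Initial: C1(5μF, Q=14μC, V=2.80V), C2(3μF, Q=7μC, V=2.33V), C3(6μF, Q=0μC, V=0.00V)
Op 1: CLOSE 2-3: Q_total=7.00, C_total=9.00, V=0.78; Q2=2.33, Q3=4.67; dissipated=5.444
Op 2: GROUND 3: Q3=0; energy lost=1.815
Op 3: CLOSE 3-1: Q_total=14.00, C_total=11.00, V=1.27; Q3=7.64, Q1=6.36; dissipated=10.691
Op 4: CLOSE 2-3: Q_total=9.97, C_total=9.00, V=1.11; Q2=3.32, Q3=6.65; dissipated=0.245
Final charges: Q1=6.36, Q2=3.32, Q3=6.65

Answer: 6.65 μC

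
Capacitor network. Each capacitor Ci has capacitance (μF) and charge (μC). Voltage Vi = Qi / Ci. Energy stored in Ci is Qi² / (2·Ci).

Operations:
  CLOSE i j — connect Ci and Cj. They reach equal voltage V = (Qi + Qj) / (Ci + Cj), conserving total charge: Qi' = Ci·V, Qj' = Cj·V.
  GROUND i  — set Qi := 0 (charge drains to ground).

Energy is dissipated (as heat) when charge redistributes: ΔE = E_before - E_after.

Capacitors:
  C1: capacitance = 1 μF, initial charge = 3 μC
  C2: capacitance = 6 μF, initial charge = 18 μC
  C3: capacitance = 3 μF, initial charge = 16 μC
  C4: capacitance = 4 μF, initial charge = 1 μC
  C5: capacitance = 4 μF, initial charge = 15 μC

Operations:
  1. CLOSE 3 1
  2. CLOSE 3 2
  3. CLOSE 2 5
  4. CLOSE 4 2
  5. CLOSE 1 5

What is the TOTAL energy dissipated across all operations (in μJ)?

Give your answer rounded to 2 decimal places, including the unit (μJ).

Initial: C1(1μF, Q=3μC, V=3.00V), C2(6μF, Q=18μC, V=3.00V), C3(3μF, Q=16μC, V=5.33V), C4(4μF, Q=1μC, V=0.25V), C5(4μF, Q=15μC, V=3.75V)
Op 1: CLOSE 3-1: Q_total=19.00, C_total=4.00, V=4.75; Q3=14.25, Q1=4.75; dissipated=2.042
Op 2: CLOSE 3-2: Q_total=32.25, C_total=9.00, V=3.58; Q3=10.75, Q2=21.50; dissipated=3.062
Op 3: CLOSE 2-5: Q_total=36.50, C_total=10.00, V=3.65; Q2=21.90, Q5=14.60; dissipated=0.033
Op 4: CLOSE 4-2: Q_total=22.90, C_total=10.00, V=2.29; Q4=9.16, Q2=13.74; dissipated=13.872
Op 5: CLOSE 1-5: Q_total=19.35, C_total=5.00, V=3.87; Q1=3.87, Q5=15.48; dissipated=0.484
Total dissipated: 19.494 μJ

Answer: 19.49 μJ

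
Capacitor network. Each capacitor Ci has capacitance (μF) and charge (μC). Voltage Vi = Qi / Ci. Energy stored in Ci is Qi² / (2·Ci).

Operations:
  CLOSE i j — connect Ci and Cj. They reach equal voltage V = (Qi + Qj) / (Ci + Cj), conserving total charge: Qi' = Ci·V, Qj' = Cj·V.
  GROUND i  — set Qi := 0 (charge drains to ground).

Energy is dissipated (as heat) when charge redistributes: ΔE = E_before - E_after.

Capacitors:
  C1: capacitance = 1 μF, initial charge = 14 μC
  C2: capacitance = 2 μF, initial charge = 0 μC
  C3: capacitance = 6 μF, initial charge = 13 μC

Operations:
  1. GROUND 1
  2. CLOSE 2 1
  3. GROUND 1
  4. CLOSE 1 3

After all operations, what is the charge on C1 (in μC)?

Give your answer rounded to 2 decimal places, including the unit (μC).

Answer: 1.86 μC

Derivation:
Initial: C1(1μF, Q=14μC, V=14.00V), C2(2μF, Q=0μC, V=0.00V), C3(6μF, Q=13μC, V=2.17V)
Op 1: GROUND 1: Q1=0; energy lost=98.000
Op 2: CLOSE 2-1: Q_total=0.00, C_total=3.00, V=0.00; Q2=0.00, Q1=0.00; dissipated=0.000
Op 3: GROUND 1: Q1=0; energy lost=0.000
Op 4: CLOSE 1-3: Q_total=13.00, C_total=7.00, V=1.86; Q1=1.86, Q3=11.14; dissipated=2.012
Final charges: Q1=1.86, Q2=0.00, Q3=11.14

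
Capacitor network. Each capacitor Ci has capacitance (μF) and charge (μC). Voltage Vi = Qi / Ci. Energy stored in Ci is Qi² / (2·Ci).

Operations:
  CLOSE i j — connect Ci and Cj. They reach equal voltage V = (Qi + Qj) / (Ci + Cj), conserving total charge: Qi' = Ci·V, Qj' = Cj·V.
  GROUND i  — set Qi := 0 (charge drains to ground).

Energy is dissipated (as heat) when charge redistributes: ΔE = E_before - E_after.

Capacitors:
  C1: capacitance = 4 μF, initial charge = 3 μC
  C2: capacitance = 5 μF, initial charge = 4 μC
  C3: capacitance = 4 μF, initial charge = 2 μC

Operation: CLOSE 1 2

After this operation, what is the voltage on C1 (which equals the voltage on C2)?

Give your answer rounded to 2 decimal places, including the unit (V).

Initial: C1(4μF, Q=3μC, V=0.75V), C2(5μF, Q=4μC, V=0.80V), C3(4μF, Q=2μC, V=0.50V)
Op 1: CLOSE 1-2: Q_total=7.00, C_total=9.00, V=0.78; Q1=3.11, Q2=3.89; dissipated=0.003

Answer: 0.78 V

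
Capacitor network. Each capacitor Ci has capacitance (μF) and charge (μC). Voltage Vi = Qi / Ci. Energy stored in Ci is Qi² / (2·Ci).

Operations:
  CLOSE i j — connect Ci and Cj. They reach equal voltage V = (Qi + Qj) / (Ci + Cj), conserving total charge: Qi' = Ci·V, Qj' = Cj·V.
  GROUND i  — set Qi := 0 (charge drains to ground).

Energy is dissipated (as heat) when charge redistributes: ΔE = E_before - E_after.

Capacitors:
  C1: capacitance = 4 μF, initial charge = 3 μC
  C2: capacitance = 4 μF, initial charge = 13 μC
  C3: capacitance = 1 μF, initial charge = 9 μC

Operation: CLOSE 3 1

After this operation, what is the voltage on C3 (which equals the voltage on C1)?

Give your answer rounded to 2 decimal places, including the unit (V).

Answer: 2.40 V

Derivation:
Initial: C1(4μF, Q=3μC, V=0.75V), C2(4μF, Q=13μC, V=3.25V), C3(1μF, Q=9μC, V=9.00V)
Op 1: CLOSE 3-1: Q_total=12.00, C_total=5.00, V=2.40; Q3=2.40, Q1=9.60; dissipated=27.225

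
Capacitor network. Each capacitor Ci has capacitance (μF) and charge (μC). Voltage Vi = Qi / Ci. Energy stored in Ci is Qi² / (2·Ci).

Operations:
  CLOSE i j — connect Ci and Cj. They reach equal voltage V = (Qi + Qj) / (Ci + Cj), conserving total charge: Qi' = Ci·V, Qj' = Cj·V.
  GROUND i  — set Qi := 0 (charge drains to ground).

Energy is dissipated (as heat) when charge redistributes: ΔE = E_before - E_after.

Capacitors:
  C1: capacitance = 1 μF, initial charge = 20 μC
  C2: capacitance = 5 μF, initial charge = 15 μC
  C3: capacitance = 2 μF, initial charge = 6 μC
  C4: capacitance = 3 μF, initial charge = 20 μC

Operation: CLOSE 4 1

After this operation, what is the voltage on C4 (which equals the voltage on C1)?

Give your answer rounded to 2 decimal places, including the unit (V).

Initial: C1(1μF, Q=20μC, V=20.00V), C2(5μF, Q=15μC, V=3.00V), C3(2μF, Q=6μC, V=3.00V), C4(3μF, Q=20μC, V=6.67V)
Op 1: CLOSE 4-1: Q_total=40.00, C_total=4.00, V=10.00; Q4=30.00, Q1=10.00; dissipated=66.667

Answer: 10.00 V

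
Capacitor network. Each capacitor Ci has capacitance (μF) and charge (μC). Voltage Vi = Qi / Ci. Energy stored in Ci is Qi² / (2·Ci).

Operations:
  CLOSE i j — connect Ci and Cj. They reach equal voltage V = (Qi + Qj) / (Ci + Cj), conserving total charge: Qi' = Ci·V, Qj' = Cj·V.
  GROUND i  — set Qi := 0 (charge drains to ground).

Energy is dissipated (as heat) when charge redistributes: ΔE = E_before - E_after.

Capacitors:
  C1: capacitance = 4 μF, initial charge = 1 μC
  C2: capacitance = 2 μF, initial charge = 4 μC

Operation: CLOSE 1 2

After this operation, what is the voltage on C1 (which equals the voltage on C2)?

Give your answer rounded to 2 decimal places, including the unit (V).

Initial: C1(4μF, Q=1μC, V=0.25V), C2(2μF, Q=4μC, V=2.00V)
Op 1: CLOSE 1-2: Q_total=5.00, C_total=6.00, V=0.83; Q1=3.33, Q2=1.67; dissipated=2.042

Answer: 0.83 V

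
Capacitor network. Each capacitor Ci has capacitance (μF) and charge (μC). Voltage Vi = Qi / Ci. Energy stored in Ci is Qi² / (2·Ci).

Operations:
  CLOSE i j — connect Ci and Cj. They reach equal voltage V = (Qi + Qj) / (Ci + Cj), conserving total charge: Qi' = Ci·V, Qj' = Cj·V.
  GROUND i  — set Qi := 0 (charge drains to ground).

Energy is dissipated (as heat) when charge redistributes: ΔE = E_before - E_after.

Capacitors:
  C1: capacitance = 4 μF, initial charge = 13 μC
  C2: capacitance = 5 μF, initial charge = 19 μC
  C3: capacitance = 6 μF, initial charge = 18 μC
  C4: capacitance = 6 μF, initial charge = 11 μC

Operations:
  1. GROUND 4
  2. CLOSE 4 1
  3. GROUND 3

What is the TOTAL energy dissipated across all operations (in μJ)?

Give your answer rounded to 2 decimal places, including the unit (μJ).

Initial: C1(4μF, Q=13μC, V=3.25V), C2(5μF, Q=19μC, V=3.80V), C3(6μF, Q=18μC, V=3.00V), C4(6μF, Q=11μC, V=1.83V)
Op 1: GROUND 4: Q4=0; energy lost=10.083
Op 2: CLOSE 4-1: Q_total=13.00, C_total=10.00, V=1.30; Q4=7.80, Q1=5.20; dissipated=12.675
Op 3: GROUND 3: Q3=0; energy lost=27.000
Total dissipated: 49.758 μJ

Answer: 49.76 μJ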